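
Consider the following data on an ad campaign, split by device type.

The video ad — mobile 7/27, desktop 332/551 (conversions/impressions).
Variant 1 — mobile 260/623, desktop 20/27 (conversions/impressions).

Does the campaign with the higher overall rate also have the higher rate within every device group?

No

Mobile: the video ad 7/27 = 25.9%, Variant 1 260/623 = 41.7% → Variant 1
Desktop: the video ad 332/551 = 60.3%, Variant 1 20/27 = 74.1% → Variant 1
Overall: the video ad 339/578 = 58.7%, Variant 1 280/650 = 43.1% → the video ad
Variant 1 wins each device group but the video ad wins overall — the comparison reverses. Variant 1's impressions skew toward mobile, which has a lower base rate.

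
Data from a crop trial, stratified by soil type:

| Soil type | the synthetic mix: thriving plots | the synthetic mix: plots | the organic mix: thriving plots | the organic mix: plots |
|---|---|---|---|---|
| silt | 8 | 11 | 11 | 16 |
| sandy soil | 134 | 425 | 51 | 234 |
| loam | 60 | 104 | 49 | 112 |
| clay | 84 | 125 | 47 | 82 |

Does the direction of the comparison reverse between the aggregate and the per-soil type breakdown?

No

Silt: the synthetic mix 8/11 = 72.7%, the organic mix 11/16 = 68.8% → the synthetic mix
Sandy soil: the synthetic mix 134/425 = 31.5%, the organic mix 51/234 = 21.8% → the synthetic mix
Loam: the synthetic mix 60/104 = 57.7%, the organic mix 49/112 = 43.8% → the synthetic mix
Clay: the synthetic mix 84/125 = 67.2%, the organic mix 47/82 = 57.3% → the synthetic mix
Overall: the synthetic mix 286/665 = 43.0%, the organic mix 158/444 = 35.6% → the synthetic mix
The synthetic mix wins overall and in every soil group — no reversal.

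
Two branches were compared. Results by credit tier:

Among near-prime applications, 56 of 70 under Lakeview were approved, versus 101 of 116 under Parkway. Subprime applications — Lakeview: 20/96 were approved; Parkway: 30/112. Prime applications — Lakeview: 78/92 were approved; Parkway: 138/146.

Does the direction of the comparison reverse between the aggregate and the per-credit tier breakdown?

Near-prime: Lakeview 56/70 = 80.0%, Parkway 101/116 = 87.1% → Parkway
Subprime: Lakeview 20/96 = 20.8%, Parkway 30/112 = 26.8% → Parkway
Prime: Lakeview 78/92 = 84.8%, Parkway 138/146 = 94.5% → Parkway
Overall: Lakeview 154/258 = 59.7%, Parkway 269/374 = 71.9% → Parkway
Parkway wins overall and in every credit group — no reversal.

No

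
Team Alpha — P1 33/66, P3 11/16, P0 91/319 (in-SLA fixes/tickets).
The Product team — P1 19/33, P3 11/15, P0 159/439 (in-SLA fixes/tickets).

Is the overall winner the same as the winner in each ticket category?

P1: Team Alpha 33/66 = 50.0%, the Product team 19/33 = 57.6% → the Product team
P3: Team Alpha 11/16 = 68.8%, the Product team 11/15 = 73.3% → the Product team
P0: Team Alpha 91/319 = 28.5%, the Product team 159/439 = 36.2% → the Product team
Overall: Team Alpha 135/401 = 33.7%, the Product team 189/487 = 38.8% → the Product team
The Product team wins overall and in every ticket group — no reversal.

Yes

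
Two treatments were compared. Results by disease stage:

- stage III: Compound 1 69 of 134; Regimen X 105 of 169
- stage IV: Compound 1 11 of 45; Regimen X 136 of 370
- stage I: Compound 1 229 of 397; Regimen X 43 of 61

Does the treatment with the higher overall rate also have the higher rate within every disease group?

No

Stage III: Compound 1 69/134 = 51.5%, Regimen X 105/169 = 62.1% → Regimen X
Stage IV: Compound 1 11/45 = 24.4%, Regimen X 136/370 = 36.8% → Regimen X
Stage I: Compound 1 229/397 = 57.7%, Regimen X 43/61 = 70.5% → Regimen X
Overall: Compound 1 309/576 = 53.6%, Regimen X 284/600 = 47.3% → Compound 1
Regimen X wins each disease group but Compound 1 wins overall — the comparison reverses. Regimen X's patients skew toward stage IV, which has a lower base rate.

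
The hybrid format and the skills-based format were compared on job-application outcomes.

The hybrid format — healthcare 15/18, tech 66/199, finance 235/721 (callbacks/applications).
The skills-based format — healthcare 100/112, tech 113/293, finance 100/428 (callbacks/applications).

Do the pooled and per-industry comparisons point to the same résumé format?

No

Healthcare: the hybrid format 15/18 = 83.3%, the skills-based format 100/112 = 89.3% → the skills-based format
Tech: the hybrid format 66/199 = 33.2%, the skills-based format 113/293 = 38.6% → the skills-based format
Finance: the hybrid format 235/721 = 32.6%, the skills-based format 100/428 = 23.4% → the hybrid format
Overall: the hybrid format 316/938 = 33.7%, the skills-based format 313/833 = 37.6% → the skills-based format
Neither sweeps: the hybrid format wins 1 of 3 groups, the skills-based format wins 2. The skills-based format wins overall but not every group — no Simpson reversal.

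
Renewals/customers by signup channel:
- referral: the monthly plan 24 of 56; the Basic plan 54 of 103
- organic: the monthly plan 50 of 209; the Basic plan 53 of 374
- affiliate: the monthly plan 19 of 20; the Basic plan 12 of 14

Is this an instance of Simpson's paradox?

Referral: the monthly plan 24/56 = 42.9%, the Basic plan 54/103 = 52.4% → the Basic plan
Organic: the monthly plan 50/209 = 23.9%, the Basic plan 53/374 = 14.2% → the monthly plan
Affiliate: the monthly plan 19/20 = 95.0%, the Basic plan 12/14 = 85.7% → the monthly plan
Overall: the monthly plan 93/285 = 32.6%, the Basic plan 119/491 = 24.2% → the monthly plan
Neither sweeps: the monthly plan wins 2 of 3 groups, the Basic plan wins 1. The monthly plan wins overall but not every group — no Simpson reversal.

No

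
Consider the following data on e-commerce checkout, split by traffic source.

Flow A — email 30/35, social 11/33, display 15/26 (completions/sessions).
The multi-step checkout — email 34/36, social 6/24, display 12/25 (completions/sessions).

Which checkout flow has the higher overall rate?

Email: Flow A 30/35 = 85.7%, the multi-step checkout 34/36 = 94.4% → the multi-step checkout
Social: Flow A 11/33 = 33.3%, the multi-step checkout 6/24 = 25.0% → Flow A
Display: Flow A 15/26 = 57.7%, the multi-step checkout 12/25 = 48.0% → Flow A
Overall: Flow A 56/94 = 59.6%, the multi-step checkout 52/85 = 61.2% → the multi-step checkout
(Neither sweeps every traffic group, but the multi-step checkout has the higher pooled rate.)

the multi-step checkout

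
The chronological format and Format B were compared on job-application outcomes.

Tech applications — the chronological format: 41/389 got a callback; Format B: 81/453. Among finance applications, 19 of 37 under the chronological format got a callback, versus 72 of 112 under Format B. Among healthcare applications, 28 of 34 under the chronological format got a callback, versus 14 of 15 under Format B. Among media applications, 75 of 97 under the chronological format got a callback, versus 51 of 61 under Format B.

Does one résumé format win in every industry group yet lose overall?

No

Tech: the chronological format 41/389 = 10.5%, Format B 81/453 = 17.9% → Format B
Finance: the chronological format 19/37 = 51.4%, Format B 72/112 = 64.3% → Format B
Healthcare: the chronological format 28/34 = 82.4%, Format B 14/15 = 93.3% → Format B
Media: the chronological format 75/97 = 77.3%, Format B 51/61 = 83.6% → Format B
Overall: the chronological format 163/557 = 29.3%, Format B 218/641 = 34.0% → Format B
Format B wins overall and in every industry group — no reversal.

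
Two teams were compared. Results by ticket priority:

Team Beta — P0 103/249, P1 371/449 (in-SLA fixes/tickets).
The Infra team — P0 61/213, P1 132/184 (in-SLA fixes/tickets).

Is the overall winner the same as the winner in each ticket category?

Yes

P0: Team Beta 103/249 = 41.4%, the Infra team 61/213 = 28.6% → Team Beta
P1: Team Beta 371/449 = 82.6%, the Infra team 132/184 = 71.7% → Team Beta
Overall: Team Beta 474/698 = 67.9%, the Infra team 193/397 = 48.6% → Team Beta
Team Beta wins overall and in every ticket group — no reversal.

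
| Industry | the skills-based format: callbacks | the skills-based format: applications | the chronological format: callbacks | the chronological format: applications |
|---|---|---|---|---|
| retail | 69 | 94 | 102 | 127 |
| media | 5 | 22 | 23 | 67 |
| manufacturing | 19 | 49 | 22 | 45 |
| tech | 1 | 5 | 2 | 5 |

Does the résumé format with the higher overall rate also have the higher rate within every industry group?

Retail: the skills-based format 69/94 = 73.4%, the chronological format 102/127 = 80.3% → the chronological format
Media: the skills-based format 5/22 = 22.7%, the chronological format 23/67 = 34.3% → the chronological format
Manufacturing: the skills-based format 19/49 = 38.8%, the chronological format 22/45 = 48.9% → the chronological format
Tech: the skills-based format 1/5 = 20.0%, the chronological format 2/5 = 40.0% → the chronological format
Overall: the skills-based format 94/170 = 55.3%, the chronological format 149/244 = 61.1% → the chronological format
The chronological format wins overall and in every industry group — no reversal.

Yes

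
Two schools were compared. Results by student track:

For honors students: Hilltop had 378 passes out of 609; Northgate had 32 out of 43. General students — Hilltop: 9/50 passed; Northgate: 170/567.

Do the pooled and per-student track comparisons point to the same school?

No

Honors: Hilltop 378/609 = 62.1%, Northgate 32/43 = 74.4% → Northgate
General: Hilltop 9/50 = 18.0%, Northgate 170/567 = 30.0% → Northgate
Overall: Hilltop 387/659 = 58.7%, Northgate 202/610 = 33.1% → Hilltop
Northgate wins each student group but Hilltop wins overall — the comparison reverses. Northgate's students skew toward general, which has a lower base rate.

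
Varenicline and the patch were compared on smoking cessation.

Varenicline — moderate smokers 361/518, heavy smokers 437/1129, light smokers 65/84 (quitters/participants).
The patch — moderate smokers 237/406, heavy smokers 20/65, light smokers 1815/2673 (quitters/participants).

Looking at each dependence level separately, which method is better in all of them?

Moderate smokers: varenicline 361/518 = 69.7%, the patch 237/406 = 58.4% → varenicline
Heavy smokers: varenicline 437/1129 = 38.7%, the patch 20/65 = 30.8% → varenicline
Light smokers: varenicline 65/84 = 77.4%, the patch 1815/2673 = 67.9% → varenicline
Varenicline has the higher rate in all 3 groups.

varenicline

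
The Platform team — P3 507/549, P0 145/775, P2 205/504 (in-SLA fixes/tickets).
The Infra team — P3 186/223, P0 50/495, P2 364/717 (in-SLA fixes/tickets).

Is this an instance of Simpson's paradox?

P3: the Platform team 507/549 = 92.3%, the Infra team 186/223 = 83.4% → the Platform team
P0: the Platform team 145/775 = 18.7%, the Infra team 50/495 = 10.1% → the Platform team
P2: the Platform team 205/504 = 40.7%, the Infra team 364/717 = 50.8% → the Infra team
Overall: the Platform team 857/1828 = 46.9%, the Infra team 600/1435 = 41.8% → the Platform team
Neither sweeps: the Platform team wins 2 of 3 groups, the Infra team wins 1. The Platform team wins overall but not every group — no Simpson reversal.

No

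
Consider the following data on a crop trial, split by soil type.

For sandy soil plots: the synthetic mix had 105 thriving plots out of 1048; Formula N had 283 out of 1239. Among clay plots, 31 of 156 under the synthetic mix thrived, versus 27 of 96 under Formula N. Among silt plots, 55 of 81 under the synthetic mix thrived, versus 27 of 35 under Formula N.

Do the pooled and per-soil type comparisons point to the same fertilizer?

Yes

Sandy soil: the synthetic mix 105/1048 = 10.0%, Formula N 283/1239 = 22.8% → Formula N
Clay: the synthetic mix 31/156 = 19.9%, Formula N 27/96 = 28.1% → Formula N
Silt: the synthetic mix 55/81 = 67.9%, Formula N 27/35 = 77.1% → Formula N
Overall: the synthetic mix 191/1285 = 14.9%, Formula N 337/1370 = 24.6% → Formula N
Formula N wins overall and in every soil group — no reversal.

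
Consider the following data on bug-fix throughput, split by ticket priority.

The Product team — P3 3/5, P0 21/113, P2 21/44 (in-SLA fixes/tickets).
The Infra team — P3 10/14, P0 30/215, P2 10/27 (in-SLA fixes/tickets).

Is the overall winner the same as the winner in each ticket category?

No

P3: the Product team 3/5 = 60.0%, the Infra team 10/14 = 71.4% → the Infra team
P0: the Product team 21/113 = 18.6%, the Infra team 30/215 = 14.0% → the Product team
P2: the Product team 21/44 = 47.7%, the Infra team 10/27 = 37.0% → the Product team
Overall: the Product team 45/162 = 27.8%, the Infra team 50/256 = 19.5% → the Product team
Neither sweeps: the Product team wins 2 of 3 groups, the Infra team wins 1. The Product team wins overall but not every group — no Simpson reversal.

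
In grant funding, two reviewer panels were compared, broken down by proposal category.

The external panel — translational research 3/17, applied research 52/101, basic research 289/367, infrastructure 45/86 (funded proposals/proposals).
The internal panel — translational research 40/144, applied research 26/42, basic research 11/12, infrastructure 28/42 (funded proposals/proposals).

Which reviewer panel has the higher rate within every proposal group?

Translational research: the external panel 3/17 = 17.6%, the internal panel 40/144 = 27.8% → the internal panel
Applied research: the external panel 52/101 = 51.5%, the internal panel 26/42 = 61.9% → the internal panel
Basic research: the external panel 289/367 = 78.7%, the internal panel 11/12 = 91.7% → the internal panel
Infrastructure: the external panel 45/86 = 52.3%, the internal panel 28/42 = 66.7% → the internal panel
The internal panel has the higher rate in all 4 groups.

the internal panel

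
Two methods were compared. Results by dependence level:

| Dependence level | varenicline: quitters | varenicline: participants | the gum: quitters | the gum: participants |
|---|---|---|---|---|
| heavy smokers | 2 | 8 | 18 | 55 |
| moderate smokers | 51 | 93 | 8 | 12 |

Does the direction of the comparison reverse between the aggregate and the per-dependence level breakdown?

Yes

Heavy smokers: varenicline 2/8 = 25.0%, the gum 18/55 = 32.7% → the gum
Moderate smokers: varenicline 51/93 = 54.8%, the gum 8/12 = 66.7% → the gum
Overall: varenicline 53/101 = 52.5%, the gum 26/67 = 38.8% → varenicline
The gum wins each dependence group but varenicline wins overall — the comparison reverses. The gum's participants skew toward heavy smokers, which has a lower base rate.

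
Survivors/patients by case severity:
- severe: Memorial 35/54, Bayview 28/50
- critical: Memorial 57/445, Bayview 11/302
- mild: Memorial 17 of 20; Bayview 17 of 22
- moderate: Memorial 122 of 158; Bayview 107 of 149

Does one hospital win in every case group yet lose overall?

Severe: Memorial 35/54 = 64.8%, Bayview 28/50 = 56.0% → Memorial
Critical: Memorial 57/445 = 12.8%, Bayview 11/302 = 3.6% → Memorial
Mild: Memorial 17/20 = 85.0%, Bayview 17/22 = 77.3% → Memorial
Moderate: Memorial 122/158 = 77.2%, Bayview 107/149 = 71.8% → Memorial
Overall: Memorial 231/677 = 34.1%, Bayview 163/523 = 31.2% → Memorial
Memorial wins overall and in every case group — no reversal.

No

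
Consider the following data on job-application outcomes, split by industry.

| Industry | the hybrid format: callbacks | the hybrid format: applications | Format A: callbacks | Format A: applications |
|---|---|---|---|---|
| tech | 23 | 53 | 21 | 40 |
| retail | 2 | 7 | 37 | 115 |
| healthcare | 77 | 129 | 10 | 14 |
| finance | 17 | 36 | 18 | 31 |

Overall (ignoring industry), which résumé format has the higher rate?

the hybrid format

Tech: the hybrid format 23/53 = 43.4%, Format A 21/40 = 52.5% → Format A
Retail: the hybrid format 2/7 = 28.6%, Format A 37/115 = 32.2% → Format A
Healthcare: the hybrid format 77/129 = 59.7%, Format A 10/14 = 71.4% → Format A
Finance: the hybrid format 17/36 = 47.2%, Format A 18/31 = 58.1% → Format A
Overall: the hybrid format 119/225 = 52.9%, Format A 86/200 = 43.0% → the hybrid format
(Format A wins every industry group but the hybrid format wins overall — Format A's applications skew toward the low-rate retail group.)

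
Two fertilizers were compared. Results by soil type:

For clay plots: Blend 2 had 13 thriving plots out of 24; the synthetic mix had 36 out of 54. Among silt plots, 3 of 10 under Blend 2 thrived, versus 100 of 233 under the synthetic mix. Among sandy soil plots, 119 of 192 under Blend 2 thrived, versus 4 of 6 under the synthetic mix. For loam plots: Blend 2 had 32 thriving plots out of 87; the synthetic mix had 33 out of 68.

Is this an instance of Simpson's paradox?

Yes

Clay: Blend 2 13/24 = 54.2%, the synthetic mix 36/54 = 66.7% → the synthetic mix
Silt: Blend 2 3/10 = 30.0%, the synthetic mix 100/233 = 42.9% → the synthetic mix
Sandy soil: Blend 2 119/192 = 62.0%, the synthetic mix 4/6 = 66.7% → the synthetic mix
Loam: Blend 2 32/87 = 36.8%, the synthetic mix 33/68 = 48.5% → the synthetic mix
Overall: Blend 2 167/313 = 53.4%, the synthetic mix 173/361 = 47.9% → Blend 2
The synthetic mix wins each soil group but Blend 2 wins overall — the comparison reverses. The synthetic mix's plots skew toward silt, which has a lower base rate.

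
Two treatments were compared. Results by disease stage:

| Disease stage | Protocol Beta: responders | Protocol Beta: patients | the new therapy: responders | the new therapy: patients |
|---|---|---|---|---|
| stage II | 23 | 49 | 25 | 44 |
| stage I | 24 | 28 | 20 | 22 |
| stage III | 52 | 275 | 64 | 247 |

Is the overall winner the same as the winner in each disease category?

Stage II: Protocol Beta 23/49 = 46.9%, the new therapy 25/44 = 56.8% → the new therapy
Stage I: Protocol Beta 24/28 = 85.7%, the new therapy 20/22 = 90.9% → the new therapy
Stage III: Protocol Beta 52/275 = 18.9%, the new therapy 64/247 = 25.9% → the new therapy
Overall: Protocol Beta 99/352 = 28.1%, the new therapy 109/313 = 34.8% → the new therapy
The new therapy wins overall and in every disease group — no reversal.

Yes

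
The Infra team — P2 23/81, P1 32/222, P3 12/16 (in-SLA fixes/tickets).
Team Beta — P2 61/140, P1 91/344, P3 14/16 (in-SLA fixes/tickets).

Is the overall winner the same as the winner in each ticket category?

P2: the Infra team 23/81 = 28.4%, Team Beta 61/140 = 43.6% → Team Beta
P1: the Infra team 32/222 = 14.4%, Team Beta 91/344 = 26.5% → Team Beta
P3: the Infra team 12/16 = 75.0%, Team Beta 14/16 = 87.5% → Team Beta
Overall: the Infra team 67/319 = 21.0%, Team Beta 166/500 = 33.2% → Team Beta
Team Beta wins overall and in every ticket group — no reversal.

Yes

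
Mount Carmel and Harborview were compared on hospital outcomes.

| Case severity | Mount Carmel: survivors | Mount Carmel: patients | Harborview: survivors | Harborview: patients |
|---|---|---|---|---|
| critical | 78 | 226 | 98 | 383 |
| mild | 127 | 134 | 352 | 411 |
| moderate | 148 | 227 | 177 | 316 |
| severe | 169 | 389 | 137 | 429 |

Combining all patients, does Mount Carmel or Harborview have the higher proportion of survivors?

Critical: Mount Carmel 78/226 = 34.5%, Harborview 98/383 = 25.6% → Mount Carmel
Mild: Mount Carmel 127/134 = 94.8%, Harborview 352/411 = 85.6% → Mount Carmel
Moderate: Mount Carmel 148/227 = 65.2%, Harborview 177/316 = 56.0% → Mount Carmel
Severe: Mount Carmel 169/389 = 43.4%, Harborview 137/429 = 31.9% → Mount Carmel
Overall: Mount Carmel 522/976 = 53.5%, Harborview 764/1539 = 49.6% → Mount Carmel

Mount Carmel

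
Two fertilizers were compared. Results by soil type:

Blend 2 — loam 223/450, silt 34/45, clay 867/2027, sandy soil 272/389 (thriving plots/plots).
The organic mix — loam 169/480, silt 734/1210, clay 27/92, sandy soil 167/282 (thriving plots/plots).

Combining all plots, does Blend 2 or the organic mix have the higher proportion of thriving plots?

the organic mix

Loam: Blend 2 223/450 = 49.6%, the organic mix 169/480 = 35.2% → Blend 2
Silt: Blend 2 34/45 = 75.6%, the organic mix 734/1210 = 60.7% → Blend 2
Clay: Blend 2 867/2027 = 42.8%, the organic mix 27/92 = 29.3% → Blend 2
Sandy soil: Blend 2 272/389 = 69.9%, the organic mix 167/282 = 59.2% → Blend 2
Overall: Blend 2 1396/2911 = 48.0%, the organic mix 1097/2064 = 53.1% → the organic mix
(Blend 2 wins every soil group but the organic mix wins overall — Blend 2's plots skew toward the low-rate clay group.)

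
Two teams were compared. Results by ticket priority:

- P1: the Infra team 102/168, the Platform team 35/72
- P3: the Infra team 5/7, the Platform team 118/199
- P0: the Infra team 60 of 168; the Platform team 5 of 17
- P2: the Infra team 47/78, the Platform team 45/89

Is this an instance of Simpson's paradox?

P1: the Infra team 102/168 = 60.7%, the Platform team 35/72 = 48.6% → the Infra team
P3: the Infra team 5/7 = 71.4%, the Platform team 118/199 = 59.3% → the Infra team
P0: the Infra team 60/168 = 35.7%, the Platform team 5/17 = 29.4% → the Infra team
P2: the Infra team 47/78 = 60.3%, the Platform team 45/89 = 50.6% → the Infra team
Overall: the Infra team 214/421 = 50.8%, the Platform team 203/377 = 53.8% → the Platform team
The Infra team wins each ticket group but the Platform team wins overall — the comparison reverses. The Infra team's tickets skew toward P0, which has a lower base rate.

Yes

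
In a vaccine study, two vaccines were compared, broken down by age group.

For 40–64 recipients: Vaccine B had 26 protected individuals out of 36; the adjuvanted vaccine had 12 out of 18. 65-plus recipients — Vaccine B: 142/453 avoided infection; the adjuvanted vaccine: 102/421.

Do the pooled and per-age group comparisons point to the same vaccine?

Yes

40–64: Vaccine B 26/36 = 72.2%, the adjuvanted vaccine 12/18 = 66.7% → Vaccine B
65-plus: Vaccine B 142/453 = 31.3%, the adjuvanted vaccine 102/421 = 24.2% → Vaccine B
Overall: Vaccine B 168/489 = 34.4%, the adjuvanted vaccine 114/439 = 26.0% → Vaccine B
Vaccine B wins overall and in every age group — no reversal.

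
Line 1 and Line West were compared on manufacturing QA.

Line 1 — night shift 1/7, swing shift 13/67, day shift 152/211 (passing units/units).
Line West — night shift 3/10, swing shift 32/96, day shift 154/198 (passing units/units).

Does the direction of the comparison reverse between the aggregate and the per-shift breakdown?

Night shift: Line 1 1/7 = 14.3%, Line West 3/10 = 30.0% → Line West
Swing shift: Line 1 13/67 = 19.4%, Line West 32/96 = 33.3% → Line West
Day shift: Line 1 152/211 = 72.0%, Line West 154/198 = 77.8% → Line West
Overall: Line 1 166/285 = 58.2%, Line West 189/304 = 62.2% → Line West
Line West wins overall and in every shift group — no reversal.

No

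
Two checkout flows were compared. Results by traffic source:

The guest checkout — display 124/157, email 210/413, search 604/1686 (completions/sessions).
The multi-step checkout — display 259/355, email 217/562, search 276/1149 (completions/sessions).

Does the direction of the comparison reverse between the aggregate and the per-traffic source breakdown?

No

Display: the guest checkout 124/157 = 79.0%, the multi-step checkout 259/355 = 73.0% → the guest checkout
Email: the guest checkout 210/413 = 50.8%, the multi-step checkout 217/562 = 38.6% → the guest checkout
Search: the guest checkout 604/1686 = 35.8%, the multi-step checkout 276/1149 = 24.0% → the guest checkout
Overall: the guest checkout 938/2256 = 41.6%, the multi-step checkout 752/2066 = 36.4% → the guest checkout
The guest checkout wins overall and in every traffic group — no reversal.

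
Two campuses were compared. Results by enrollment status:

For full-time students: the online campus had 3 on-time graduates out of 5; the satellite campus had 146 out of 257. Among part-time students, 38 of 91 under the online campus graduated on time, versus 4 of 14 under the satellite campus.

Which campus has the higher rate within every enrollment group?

Full-time: the online campus 3/5 = 60.0%, the satellite campus 146/257 = 56.8% → the online campus
Part-time: the online campus 38/91 = 41.8%, the satellite campus 4/14 = 28.6% → the online campus
The online campus has the higher rate in both groups.

the online campus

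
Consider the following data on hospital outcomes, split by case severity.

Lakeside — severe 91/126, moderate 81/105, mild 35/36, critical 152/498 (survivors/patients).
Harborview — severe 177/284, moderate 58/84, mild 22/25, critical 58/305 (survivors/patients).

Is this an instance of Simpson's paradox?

Severe: Lakeside 91/126 = 72.2%, Harborview 177/284 = 62.3% → Lakeside
Moderate: Lakeside 81/105 = 77.1%, Harborview 58/84 = 69.0% → Lakeside
Mild: Lakeside 35/36 = 97.2%, Harborview 22/25 = 88.0% → Lakeside
Critical: Lakeside 152/498 = 30.5%, Harborview 58/305 = 19.0% → Lakeside
Overall: Lakeside 359/765 = 46.9%, Harborview 315/698 = 45.1% → Lakeside
Lakeside wins overall and in every case group — no reversal.

No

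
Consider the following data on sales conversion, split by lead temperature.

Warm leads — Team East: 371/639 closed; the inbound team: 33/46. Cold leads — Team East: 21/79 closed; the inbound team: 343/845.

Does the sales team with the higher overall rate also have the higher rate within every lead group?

Warm: Team East 371/639 = 58.1%, the inbound team 33/46 = 71.7% → the inbound team
Cold: Team East 21/79 = 26.6%, the inbound team 343/845 = 40.6% → the inbound team
Overall: Team East 392/718 = 54.6%, the inbound team 376/891 = 42.2% → Team East
The inbound team wins each lead group but Team East wins overall — the comparison reverses. The inbound team's leads skew toward cold, which has a lower base rate.

No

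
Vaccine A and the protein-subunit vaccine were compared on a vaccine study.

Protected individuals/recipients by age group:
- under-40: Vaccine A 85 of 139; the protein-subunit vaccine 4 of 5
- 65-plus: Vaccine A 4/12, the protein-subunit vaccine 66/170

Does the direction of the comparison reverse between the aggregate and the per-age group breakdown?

Under-40: Vaccine A 85/139 = 61.2%, the protein-subunit vaccine 4/5 = 80.0% → the protein-subunit vaccine
65-plus: Vaccine A 4/12 = 33.3%, the protein-subunit vaccine 66/170 = 38.8% → the protein-subunit vaccine
Overall: Vaccine A 89/151 = 58.9%, the protein-subunit vaccine 70/175 = 40.0% → Vaccine A
The protein-subunit vaccine wins each age group but Vaccine A wins overall — the comparison reverses. The protein-subunit vaccine's recipients skew toward 65-plus, which has a lower base rate.

Yes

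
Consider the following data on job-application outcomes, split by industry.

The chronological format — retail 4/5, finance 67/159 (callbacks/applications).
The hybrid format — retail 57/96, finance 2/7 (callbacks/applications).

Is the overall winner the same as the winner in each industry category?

Retail: the chronological format 4/5 = 80.0%, the hybrid format 57/96 = 59.4% → the chronological format
Finance: the chronological format 67/159 = 42.1%, the hybrid format 2/7 = 28.6% → the chronological format
Overall: the chronological format 71/164 = 43.3%, the hybrid format 59/103 = 57.3% → the hybrid format
The chronological format wins each industry group but the hybrid format wins overall — the comparison reverses. The chronological format's applications skew toward finance, which has a lower base rate.

No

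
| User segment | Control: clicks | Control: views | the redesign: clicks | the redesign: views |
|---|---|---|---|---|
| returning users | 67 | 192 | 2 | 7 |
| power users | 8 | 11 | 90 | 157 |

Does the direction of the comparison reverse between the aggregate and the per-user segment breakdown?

Yes

Returning users: Control 67/192 = 34.9%, the redesign 2/7 = 28.6% → Control
Power users: Control 8/11 = 72.7%, the redesign 90/157 = 57.3% → Control
Overall: Control 75/203 = 36.9%, the redesign 92/164 = 56.1% → the redesign
Control wins each user group but the redesign wins overall — the comparison reverses. Control's views skew toward returning users, which has a lower base rate.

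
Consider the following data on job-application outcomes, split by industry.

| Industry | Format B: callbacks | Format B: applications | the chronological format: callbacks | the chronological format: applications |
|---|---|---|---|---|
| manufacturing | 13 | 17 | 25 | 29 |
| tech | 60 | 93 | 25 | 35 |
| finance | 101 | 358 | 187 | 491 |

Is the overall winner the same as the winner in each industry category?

Manufacturing: Format B 13/17 = 76.5%, the chronological format 25/29 = 86.2% → the chronological format
Tech: Format B 60/93 = 64.5%, the chronological format 25/35 = 71.4% → the chronological format
Finance: Format B 101/358 = 28.2%, the chronological format 187/491 = 38.1% → the chronological format
Overall: Format B 174/468 = 37.2%, the chronological format 237/555 = 42.7% → the chronological format
The chronological format wins overall and in every industry group — no reversal.

Yes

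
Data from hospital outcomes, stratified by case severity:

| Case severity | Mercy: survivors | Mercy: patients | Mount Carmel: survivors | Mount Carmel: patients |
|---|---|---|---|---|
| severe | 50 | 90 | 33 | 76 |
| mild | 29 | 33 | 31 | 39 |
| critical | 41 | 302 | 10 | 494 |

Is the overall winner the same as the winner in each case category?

Yes

Severe: Mercy 50/90 = 55.6%, Mount Carmel 33/76 = 43.4% → Mercy
Mild: Mercy 29/33 = 87.9%, Mount Carmel 31/39 = 79.5% → Mercy
Critical: Mercy 41/302 = 13.6%, Mount Carmel 10/494 = 2.0% → Mercy
Overall: Mercy 120/425 = 28.2%, Mount Carmel 74/609 = 12.2% → Mercy
Mercy wins overall and in every case group — no reversal.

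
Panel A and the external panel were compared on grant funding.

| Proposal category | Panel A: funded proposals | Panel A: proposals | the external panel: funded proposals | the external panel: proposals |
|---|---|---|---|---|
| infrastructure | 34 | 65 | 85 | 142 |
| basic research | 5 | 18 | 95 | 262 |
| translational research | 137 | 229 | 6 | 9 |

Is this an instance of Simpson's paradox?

Infrastructure: Panel A 34/65 = 52.3%, the external panel 85/142 = 59.9% → the external panel
Basic research: Panel A 5/18 = 27.8%, the external panel 95/262 = 36.3% → the external panel
Translational research: Panel A 137/229 = 59.8%, the external panel 6/9 = 66.7% → the external panel
Overall: Panel A 176/312 = 56.4%, the external panel 186/413 = 45.0% → Panel A
The external panel wins each proposal group but Panel A wins overall — the comparison reverses. The external panel's proposals skew toward basic research, which has a lower base rate.

Yes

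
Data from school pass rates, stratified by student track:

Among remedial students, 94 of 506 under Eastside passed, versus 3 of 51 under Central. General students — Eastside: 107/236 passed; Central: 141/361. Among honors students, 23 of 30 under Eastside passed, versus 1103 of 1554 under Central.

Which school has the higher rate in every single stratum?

Eastside

Remedial: Eastside 94/506 = 18.6%, Central 3/51 = 5.9% → Eastside
General: Eastside 107/236 = 45.3%, Central 141/361 = 39.1% → Eastside
Honors: Eastside 23/30 = 76.7%, Central 1103/1554 = 71.0% → Eastside
Eastside has the higher rate in all 3 groups.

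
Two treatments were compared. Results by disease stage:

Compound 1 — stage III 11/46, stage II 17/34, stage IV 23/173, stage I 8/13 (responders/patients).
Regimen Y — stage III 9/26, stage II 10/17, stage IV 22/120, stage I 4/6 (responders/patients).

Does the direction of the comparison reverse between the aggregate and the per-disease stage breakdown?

No

Stage III: Compound 1 11/46 = 23.9%, Regimen Y 9/26 = 34.6% → Regimen Y
Stage II: Compound 1 17/34 = 50.0%, Regimen Y 10/17 = 58.8% → Regimen Y
Stage IV: Compound 1 23/173 = 13.3%, Regimen Y 22/120 = 18.3% → Regimen Y
Stage I: Compound 1 8/13 = 61.5%, Regimen Y 4/6 = 66.7% → Regimen Y
Overall: Compound 1 59/266 = 22.2%, Regimen Y 45/169 = 26.6% → Regimen Y
Regimen Y wins overall and in every disease group — no reversal.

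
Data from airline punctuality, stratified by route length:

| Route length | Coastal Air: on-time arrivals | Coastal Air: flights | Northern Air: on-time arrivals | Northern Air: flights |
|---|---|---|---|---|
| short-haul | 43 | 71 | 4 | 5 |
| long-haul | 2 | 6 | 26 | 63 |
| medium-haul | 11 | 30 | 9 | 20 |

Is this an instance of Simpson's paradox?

Yes

Short-haul: Coastal Air 43/71 = 60.6%, Northern Air 4/5 = 80.0% → Northern Air
Long-haul: Coastal Air 2/6 = 33.3%, Northern Air 26/63 = 41.3% → Northern Air
Medium-haul: Coastal Air 11/30 = 36.7%, Northern Air 9/20 = 45.0% → Northern Air
Overall: Coastal Air 56/107 = 52.3%, Northern Air 39/88 = 44.3% → Coastal Air
Northern Air wins each route group but Coastal Air wins overall — the comparison reverses. Northern Air's flights skew toward long-haul, which has a lower base rate.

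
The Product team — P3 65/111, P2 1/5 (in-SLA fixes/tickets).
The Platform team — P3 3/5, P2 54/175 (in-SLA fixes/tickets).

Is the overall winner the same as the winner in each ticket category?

No

P3: the Product team 65/111 = 58.6%, the Platform team 3/5 = 60.0% → the Platform team
P2: the Product team 1/5 = 20.0%, the Platform team 54/175 = 30.9% → the Platform team
Overall: the Product team 66/116 = 56.9%, the Platform team 57/180 = 31.7% → the Product team
The Platform team wins each ticket group but the Product team wins overall — the comparison reverses. The Platform team's tickets skew toward P2, which has a lower base rate.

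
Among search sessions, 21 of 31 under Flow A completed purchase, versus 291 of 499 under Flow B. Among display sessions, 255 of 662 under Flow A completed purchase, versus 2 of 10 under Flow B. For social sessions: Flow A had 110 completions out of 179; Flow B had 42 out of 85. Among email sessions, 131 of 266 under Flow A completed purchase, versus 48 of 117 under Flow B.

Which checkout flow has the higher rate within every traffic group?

Flow A

Search: Flow A 21/31 = 67.7%, Flow B 291/499 = 58.3% → Flow A
Display: Flow A 255/662 = 38.5%, Flow B 2/10 = 20.0% → Flow A
Social: Flow A 110/179 = 61.5%, Flow B 42/85 = 49.4% → Flow A
Email: Flow A 131/266 = 49.2%, Flow B 48/117 = 41.0% → Flow A
Flow A has the higher rate in all 4 groups.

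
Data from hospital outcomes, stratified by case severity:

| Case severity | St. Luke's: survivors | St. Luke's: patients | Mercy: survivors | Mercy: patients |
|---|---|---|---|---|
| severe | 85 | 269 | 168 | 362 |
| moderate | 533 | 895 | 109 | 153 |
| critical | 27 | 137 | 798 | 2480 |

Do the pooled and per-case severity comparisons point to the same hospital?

No

Severe: St. Luke's 85/269 = 31.6%, Mercy 168/362 = 46.4% → Mercy
Moderate: St. Luke's 533/895 = 59.6%, Mercy 109/153 = 71.2% → Mercy
Critical: St. Luke's 27/137 = 19.7%, Mercy 798/2480 = 32.2% → Mercy
Overall: St. Luke's 645/1301 = 49.6%, Mercy 1075/2995 = 35.9% → St. Luke's
Mercy wins each case group but St. Luke's wins overall — the comparison reverses. Mercy's patients skew toward critical, which has a lower base rate.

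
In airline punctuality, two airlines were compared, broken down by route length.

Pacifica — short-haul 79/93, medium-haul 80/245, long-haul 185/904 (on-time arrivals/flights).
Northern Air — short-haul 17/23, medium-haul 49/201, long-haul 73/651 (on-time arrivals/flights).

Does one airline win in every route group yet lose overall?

Short-haul: Pacifica 79/93 = 84.9%, Northern Air 17/23 = 73.9% → Pacifica
Medium-haul: Pacifica 80/245 = 32.7%, Northern Air 49/201 = 24.4% → Pacifica
Long-haul: Pacifica 185/904 = 20.5%, Northern Air 73/651 = 11.2% → Pacifica
Overall: Pacifica 344/1242 = 27.7%, Northern Air 139/875 = 15.9% → Pacifica
Pacifica wins overall and in every route group — no reversal.

No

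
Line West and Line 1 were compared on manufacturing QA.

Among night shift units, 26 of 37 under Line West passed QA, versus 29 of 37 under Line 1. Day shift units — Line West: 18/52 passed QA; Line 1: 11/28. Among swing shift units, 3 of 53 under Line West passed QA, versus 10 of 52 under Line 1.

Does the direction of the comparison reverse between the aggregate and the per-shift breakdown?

No

Night shift: Line West 26/37 = 70.3%, Line 1 29/37 = 78.4% → Line 1
Day shift: Line West 18/52 = 34.6%, Line 1 11/28 = 39.3% → Line 1
Swing shift: Line West 3/53 = 5.7%, Line 1 10/52 = 19.2% → Line 1
Overall: Line West 47/142 = 33.1%, Line 1 50/117 = 42.7% → Line 1
Line 1 wins overall and in every shift group — no reversal.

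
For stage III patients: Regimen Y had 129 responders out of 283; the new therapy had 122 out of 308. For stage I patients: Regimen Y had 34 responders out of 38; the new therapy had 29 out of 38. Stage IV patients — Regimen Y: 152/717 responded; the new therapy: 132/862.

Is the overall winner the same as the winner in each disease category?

Stage III: Regimen Y 129/283 = 45.6%, the new therapy 122/308 = 39.6% → Regimen Y
Stage I: Regimen Y 34/38 = 89.5%, the new therapy 29/38 = 76.3% → Regimen Y
Stage IV: Regimen Y 152/717 = 21.2%, the new therapy 132/862 = 15.3% → Regimen Y
Overall: Regimen Y 315/1038 = 30.3%, the new therapy 283/1208 = 23.4% → Regimen Y
Regimen Y wins overall and in every disease group — no reversal.

Yes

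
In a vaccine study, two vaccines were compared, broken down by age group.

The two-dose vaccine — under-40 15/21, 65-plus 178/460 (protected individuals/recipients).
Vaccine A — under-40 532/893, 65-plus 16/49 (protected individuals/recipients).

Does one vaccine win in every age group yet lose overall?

Under-40: the two-dose vaccine 15/21 = 71.4%, Vaccine A 532/893 = 59.6% → the two-dose vaccine
65-plus: the two-dose vaccine 178/460 = 38.7%, Vaccine A 16/49 = 32.7% → the two-dose vaccine
Overall: the two-dose vaccine 193/481 = 40.1%, Vaccine A 548/942 = 58.2% → Vaccine A
The two-dose vaccine wins each age group but Vaccine A wins overall — the comparison reverses. The two-dose vaccine's recipients skew toward 65-plus, which has a lower base rate.

Yes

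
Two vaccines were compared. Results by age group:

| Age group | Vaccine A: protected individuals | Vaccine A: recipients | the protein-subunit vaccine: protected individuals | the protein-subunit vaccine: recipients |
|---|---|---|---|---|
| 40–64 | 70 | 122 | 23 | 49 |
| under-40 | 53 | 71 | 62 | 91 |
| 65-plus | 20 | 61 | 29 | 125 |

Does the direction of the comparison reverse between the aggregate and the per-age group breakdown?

40–64: Vaccine A 70/122 = 57.4%, the protein-subunit vaccine 23/49 = 46.9% → Vaccine A
Under-40: Vaccine A 53/71 = 74.6%, the protein-subunit vaccine 62/91 = 68.1% → Vaccine A
65-plus: Vaccine A 20/61 = 32.8%, the protein-subunit vaccine 29/125 = 23.2% → Vaccine A
Overall: Vaccine A 143/254 = 56.3%, the protein-subunit vaccine 114/265 = 43.0% → Vaccine A
Vaccine A wins overall and in every age group — no reversal.

No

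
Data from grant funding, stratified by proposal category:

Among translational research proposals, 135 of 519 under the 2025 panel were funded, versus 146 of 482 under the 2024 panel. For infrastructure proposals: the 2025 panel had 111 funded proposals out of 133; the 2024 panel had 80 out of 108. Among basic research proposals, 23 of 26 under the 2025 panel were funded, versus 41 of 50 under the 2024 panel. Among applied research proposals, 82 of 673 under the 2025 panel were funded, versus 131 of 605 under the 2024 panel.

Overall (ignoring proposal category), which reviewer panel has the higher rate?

Translational research: the 2025 panel 135/519 = 26.0%, the 2024 panel 146/482 = 30.3% → the 2024 panel
Infrastructure: the 2025 panel 111/133 = 83.5%, the 2024 panel 80/108 = 74.1% → the 2025 panel
Basic research: the 2025 panel 23/26 = 88.5%, the 2024 panel 41/50 = 82.0% → the 2025 panel
Applied research: the 2025 panel 82/673 = 12.2%, the 2024 panel 131/605 = 21.7% → the 2024 panel
Overall: the 2025 panel 351/1351 = 26.0%, the 2024 panel 398/1245 = 32.0% → the 2024 panel
(Neither sweeps every proposal group, but the 2024 panel has the higher pooled rate.)

the 2024 panel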